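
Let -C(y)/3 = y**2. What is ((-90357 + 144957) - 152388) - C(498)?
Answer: 646224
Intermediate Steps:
C(y) = -3*y**2
((-90357 + 144957) - 152388) - C(498) = ((-90357 + 144957) - 152388) - (-3)*498**2 = (54600 - 152388) - (-3)*248004 = -97788 - 1*(-744012) = -97788 + 744012 = 646224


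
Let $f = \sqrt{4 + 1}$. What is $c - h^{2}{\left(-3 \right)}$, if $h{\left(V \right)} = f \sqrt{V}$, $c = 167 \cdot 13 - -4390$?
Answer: $6576$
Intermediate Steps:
$c = 6561$ ($c = 2171 + 4390 = 6561$)
$f = \sqrt{5} \approx 2.2361$
$h{\left(V \right)} = \sqrt{5} \sqrt{V}$
$c - h^{2}{\left(-3 \right)} = 6561 - \left(\sqrt{5} \sqrt{-3}\right)^{2} = 6561 - \left(\sqrt{5} i \sqrt{3}\right)^{2} = 6561 - \left(i \sqrt{15}\right)^{2} = 6561 - -15 = 6561 + 15 = 6576$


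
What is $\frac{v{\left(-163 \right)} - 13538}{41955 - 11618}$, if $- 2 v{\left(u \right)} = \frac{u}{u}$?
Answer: $- \frac{27077}{60674} \approx -0.44627$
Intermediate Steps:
$v{\left(u \right)} = - \frac{1}{2}$ ($v{\left(u \right)} = - \frac{u \frac{1}{u}}{2} = \left(- \frac{1}{2}\right) 1 = - \frac{1}{2}$)
$\frac{v{\left(-163 \right)} - 13538}{41955 - 11618} = \frac{- \frac{1}{2} - 13538}{41955 - 11618} = - \frac{27077}{2 \cdot 30337} = \left(- \frac{27077}{2}\right) \frac{1}{30337} = - \frac{27077}{60674}$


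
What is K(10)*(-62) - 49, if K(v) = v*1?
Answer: -669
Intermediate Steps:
K(v) = v
K(10)*(-62) - 49 = 10*(-62) - 49 = -620 - 49 = -669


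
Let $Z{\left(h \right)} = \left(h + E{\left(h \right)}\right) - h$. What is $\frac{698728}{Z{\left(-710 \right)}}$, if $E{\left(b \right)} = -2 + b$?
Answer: $- \frac{87341}{89} \approx -981.36$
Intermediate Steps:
$Z{\left(h \right)} = -2 + h$ ($Z{\left(h \right)} = \left(h + \left(-2 + h\right)\right) - h = \left(-2 + 2 h\right) - h = -2 + h$)
$\frac{698728}{Z{\left(-710 \right)}} = \frac{698728}{-2 - 710} = \frac{698728}{-712} = 698728 \left(- \frac{1}{712}\right) = - \frac{87341}{89}$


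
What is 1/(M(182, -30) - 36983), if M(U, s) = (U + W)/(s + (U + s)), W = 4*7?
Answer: -61/2255858 ≈ -2.7041e-5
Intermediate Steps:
W = 28
M(U, s) = (28 + U)/(U + 2*s) (M(U, s) = (U + 28)/(s + (U + s)) = (28 + U)/(U + 2*s))
1/(M(182, -30) - 36983) = 1/((28 + 182)/(182 + 2*(-30)) - 36983) = 1/(210/(182 - 60) - 36983) = 1/(210/122 - 36983) = 1/((1/122)*210 - 36983) = 1/(105/61 - 36983) = 1/(-2255858/61) = -61/2255858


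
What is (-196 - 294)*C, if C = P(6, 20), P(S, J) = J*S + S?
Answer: -61740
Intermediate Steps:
P(S, J) = S + J*S
C = 126 (C = 6*(1 + 20) = 6*21 = 126)
(-196 - 294)*C = (-196 - 294)*126 = -490*126 = -61740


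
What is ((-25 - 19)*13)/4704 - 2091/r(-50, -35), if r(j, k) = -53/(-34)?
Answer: -83614123/62328 ≈ -1341.5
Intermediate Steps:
r(j, k) = 53/34 (r(j, k) = -53*(-1/34) = 53/34)
((-25 - 19)*13)/4704 - 2091/r(-50, -35) = ((-25 - 19)*13)/4704 - 2091/53/34 = -44*13*(1/4704) - 2091*34/53 = -572*1/4704 - 71094/53 = -143/1176 - 71094/53 = -83614123/62328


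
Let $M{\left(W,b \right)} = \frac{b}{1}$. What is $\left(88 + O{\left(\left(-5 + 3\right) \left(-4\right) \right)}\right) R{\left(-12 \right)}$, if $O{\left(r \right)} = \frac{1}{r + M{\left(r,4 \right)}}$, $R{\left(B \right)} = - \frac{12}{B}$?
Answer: $\frac{1057}{12} \approx 88.083$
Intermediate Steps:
$M{\left(W,b \right)} = b$ ($M{\left(W,b \right)} = b 1 = b$)
$O{\left(r \right)} = \frac{1}{4 + r}$ ($O{\left(r \right)} = \frac{1}{r + 4} = \frac{1}{4 + r}$)
$\left(88 + O{\left(\left(-5 + 3\right) \left(-4\right) \right)}\right) R{\left(-12 \right)} = \left(88 + \frac{1}{4 + \left(-5 + 3\right) \left(-4\right)}\right) \left(- \frac{12}{-12}\right) = \left(88 + \frac{1}{4 - -8}\right) \left(\left(-12\right) \left(- \frac{1}{12}\right)\right) = \left(88 + \frac{1}{4 + 8}\right) 1 = \left(88 + \frac{1}{12}\right) 1 = \frac{1057}{12} \cdot 1 = \frac{1057}{12}$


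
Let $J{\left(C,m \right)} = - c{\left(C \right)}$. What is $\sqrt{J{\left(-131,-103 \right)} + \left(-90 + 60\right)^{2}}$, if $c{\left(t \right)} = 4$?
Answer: $8 \sqrt{14} \approx 29.933$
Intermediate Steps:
$J{\left(C,m \right)} = -4$ ($J{\left(C,m \right)} = \left(-1\right) 4 = -4$)
$\sqrt{J{\left(-131,-103 \right)} + \left(-90 + 60\right)^{2}} = \sqrt{-4 + \left(-90 + 60\right)^{2}} = \sqrt{-4 + \left(-30\right)^{2}} = \sqrt{-4 + 900} = \sqrt{896} = 8 \sqrt{14}$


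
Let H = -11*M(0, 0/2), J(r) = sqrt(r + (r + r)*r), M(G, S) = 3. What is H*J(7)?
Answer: -33*sqrt(105) ≈ -338.15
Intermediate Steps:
J(r) = sqrt(r + 2*r**2) (J(r) = sqrt(r + (2*r)*r) = sqrt(r + 2*r**2))
H = -33 (H = -11*3 = -33)
H*J(7) = -33*sqrt(7)*sqrt(1 + 2*7) = -33*sqrt(7)*sqrt(1 + 14) = -33*sqrt(105)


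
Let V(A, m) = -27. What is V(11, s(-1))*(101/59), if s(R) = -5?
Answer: -2727/59 ≈ -46.220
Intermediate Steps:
V(11, s(-1))*(101/59) = -2727/59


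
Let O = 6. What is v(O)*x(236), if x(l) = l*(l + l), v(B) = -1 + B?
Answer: 556960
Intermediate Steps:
x(l) = 2*l² (x(l) = l*(2*l) = 2*l²)
v(O)*x(236) = (-1 + 6)*(2*236²) = 5*(2*55696) = 5*111392 = 556960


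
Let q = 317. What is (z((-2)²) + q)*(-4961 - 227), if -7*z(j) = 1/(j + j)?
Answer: -23023047/14 ≈ -1.6445e+6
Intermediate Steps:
z(j) = -1/(14*j) (z(j) = -1/(7*(j + j)) = -1/(2*j)/7 = -1/(14*j))
(z((-2)²) + q)*(-4961 - 227) = (-1/(14*((-2)²)) + 317)*(-4961 - 227) = (-1/14/4 + 317)*(-5188) = (-1/14*¼ + 317)*(-5188) = (-1/56 + 317)*(-5188) = (17751/56)*(-5188) = -23023047/14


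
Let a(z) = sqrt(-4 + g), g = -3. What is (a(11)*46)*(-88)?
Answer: -4048*I*sqrt(7) ≈ -10710.0*I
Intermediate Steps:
a(z) = I*sqrt(7) (a(z) = sqrt(-4 - 3) = sqrt(-7) = I*sqrt(7))
(a(11)*46)*(-88) = ((I*sqrt(7))*46)*(-88) = (46*I*sqrt(7))*(-88) = -4048*I*sqrt(7)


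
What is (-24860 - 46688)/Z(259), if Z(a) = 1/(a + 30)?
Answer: -20677372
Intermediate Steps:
Z(a) = 1/(30 + a)
(-24860 - 46688)/Z(259) = (-24860 - 46688)/(1/(30 + 259)) = -71548/(1/289) = -71548/1/289 = -71548*289 = -20677372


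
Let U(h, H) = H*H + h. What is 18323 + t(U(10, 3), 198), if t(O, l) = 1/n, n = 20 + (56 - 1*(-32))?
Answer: 1978885/108 ≈ 18323.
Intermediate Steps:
U(h, H) = h + H**2 (U(h, H) = H**2 + h = h + H**2)
n = 108 (n = 20 + (56 + 32) = 20 + 88 = 108)
t(O, l) = 1/108
18323 + t(U(10, 3), 198) = 18323 + 1/108 = 1978885/108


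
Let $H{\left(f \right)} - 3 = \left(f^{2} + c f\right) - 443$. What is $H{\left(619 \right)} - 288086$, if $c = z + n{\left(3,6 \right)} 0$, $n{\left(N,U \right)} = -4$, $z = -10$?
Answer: $88445$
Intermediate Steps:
$c = -10$ ($c = -10 - 0 = -10 + 0 = -10$)
$H{\left(f \right)} = -440 + f^{2} - 10 f$ ($H{\left(f \right)} = 3 - \left(443 - f^{2} + 10 f\right) = -440 + f^{2} - 10 f$)
$H{\left(619 \right)} - 288086 = \left(-440 + 619^{2} - 6190\right) - 288086 = \left(-440 + 383161 - 6190\right) - 288086 = 376531 - 288086 = 88445$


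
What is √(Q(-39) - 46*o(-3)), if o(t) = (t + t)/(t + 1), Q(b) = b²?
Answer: √1383 ≈ 37.189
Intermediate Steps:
o(t) = 2*t/(1 + t) (o(t) = (2*t)/(1 + t) = 2*t/(1 + t))
√(Q(-39) - 46*o(-3)) = √((-39)² - 92*(-3)/(1 - 3)) = √(1521 - 92*(-3)/(-2)) = √(1521 - 92*(-3)*(-1)/2) = √(1521 - 46*3) = √(1521 - 138) = √1383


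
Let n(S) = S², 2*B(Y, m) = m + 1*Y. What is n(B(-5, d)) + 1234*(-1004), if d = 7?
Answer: -1238935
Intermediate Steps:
B(Y, m) = Y/2 + m/2 (B(Y, m) = (m + 1*Y)/2 = (m + Y)/2 = (Y + m)/2 = Y/2 + m/2)
n(B(-5, d)) + 1234*(-1004) = ((½)*(-5) + (½)*7)² + 1234*(-1004) = (-5/2 + 7/2)² - 1238936 = 1² - 1238936 = 1 - 1238936 = -1238935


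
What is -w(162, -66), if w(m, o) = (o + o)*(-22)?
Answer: -2904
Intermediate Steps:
w(m, o) = -44*o (w(m, o) = (2*o)*(-22) = -44*o)
-w(162, -66) = -(-44)*(-66) = -1*2904 = -2904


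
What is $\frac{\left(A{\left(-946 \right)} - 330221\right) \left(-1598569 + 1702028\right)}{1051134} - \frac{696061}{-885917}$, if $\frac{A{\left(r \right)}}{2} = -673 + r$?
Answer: $- \frac{1455372163295443}{44343689518} \approx -32820.0$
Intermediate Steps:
$A{\left(r \right)} = -1346 + 2 r$ ($A{\left(r \right)} = 2 \left(-673 + r\right) = -1346 + 2 r$)
$\frac{\left(A{\left(-946 \right)} - 330221\right) \left(-1598569 + 1702028\right)}{1051134} - \frac{696061}{-885917} = \frac{\left(\left(-1346 + 2 \left(-946\right)\right) - 330221\right) \left(-1598569 + 1702028\right)}{1051134} - \frac{696061}{-885917} = \left(\left(-1346 - 1892\right) - 330221\right) 103459 \cdot \frac{1}{1051134} - - \frac{696061}{885917} = \left(-3238 - 330221\right) 103459 \cdot \frac{1}{1051134} + \frac{696061}{885917} = \left(-333459\right) 103459 \cdot \frac{1}{1051134} + \frac{696061}{885917} = \left(-34499334681\right) \frac{1}{1051134} + \frac{696061}{885917} = - \frac{1642825461}{50054} + \frac{696061}{885917} = - \frac{1455372163295443}{44343689518}$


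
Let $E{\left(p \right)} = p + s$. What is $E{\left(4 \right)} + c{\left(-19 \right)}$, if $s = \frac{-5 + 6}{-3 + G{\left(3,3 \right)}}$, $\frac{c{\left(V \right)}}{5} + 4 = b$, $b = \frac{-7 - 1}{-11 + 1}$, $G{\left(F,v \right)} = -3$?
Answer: $- \frac{73}{6} \approx -12.167$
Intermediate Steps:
$b = \frac{4}{5}$ ($b = - \frac{8}{-10} = \left(-8\right) \left(- \frac{1}{10}\right) = \frac{4}{5} \approx 0.8$)
$c{\left(V \right)} = -16$ ($c{\left(V \right)} = -20 + 5 \cdot \frac{4}{5} = -20 + 4 = -16$)
$s = - \frac{1}{6}$ ($s = \frac{-5 + 6}{-3 - 3} = 1 \frac{1}{-6} = 1 \left(- \frac{1}{6}\right) = - \frac{1}{6} \approx -0.16667$)
$E{\left(p \right)} = - \frac{1}{6} + p$ ($E{\left(p \right)} = p - \frac{1}{6} = - \frac{1}{6} + p$)
$E{\left(4 \right)} + c{\left(-19 \right)} = \left(- \frac{1}{6} + 4\right) - 16 = \frac{23}{6} - 16 = - \frac{73}{6}$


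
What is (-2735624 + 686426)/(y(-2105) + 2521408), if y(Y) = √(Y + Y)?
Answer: -2583432115392/3178749153337 + 1024599*I*√4210/3178749153337 ≈ -0.81272 + 2.0914e-5*I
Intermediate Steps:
y(Y) = √2*√Y (y(Y) = √(2*Y) = √2*√Y)
(-2735624 + 686426)/(y(-2105) + 2521408) = (-2735624 + 686426)/(√2*√(-2105) + 2521408) = -2049198/(√2*(I*√2105) + 2521408) = -2049198/(I*√4210 + 2521408) = -2049198/(2521408 + I*√4210)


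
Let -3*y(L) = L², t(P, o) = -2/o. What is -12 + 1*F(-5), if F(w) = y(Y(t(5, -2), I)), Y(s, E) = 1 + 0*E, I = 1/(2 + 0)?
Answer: -37/3 ≈ -12.333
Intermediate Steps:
I = ½ (I = 1/2 = ½ ≈ 0.50000)
Y(s, E) = 1 (Y(s, E) = 1 + 0 = 1)
y(L) = -L²/3
F(w) = -⅓ (F(w) = -⅓*1² = -⅓*1 = -⅓)
-12 + 1*F(-5) = -12 + 1*(-⅓) = -12 - ⅓ = -37/3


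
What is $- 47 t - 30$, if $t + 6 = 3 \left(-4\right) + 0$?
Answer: $816$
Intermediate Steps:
$t = -18$ ($t = -6 + \left(3 \left(-4\right) + 0\right) = -6 + \left(-12 + 0\right) = -6 - 12 = -18$)
$- 47 t - 30 = \left(-47\right) \left(-18\right) - 30 = 846 - 30 = 816$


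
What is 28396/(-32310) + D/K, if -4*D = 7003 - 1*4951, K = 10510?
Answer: -31501699/33957810 ≈ -0.92767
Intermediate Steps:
D = -513 (D = -(7003 - 1*4951)/4 = -(7003 - 4951)/4 = -1/4*2052 = -513)
28396/(-32310) + D/K = 28396/(-32310) - 513/10510 = 28396*(-1/32310) - 513*1/10510 = -14198/16155 - 513/10510 = -31501699/33957810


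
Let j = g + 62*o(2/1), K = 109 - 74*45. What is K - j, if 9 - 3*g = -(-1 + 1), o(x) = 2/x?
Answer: -3286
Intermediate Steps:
K = -3221 (K = 109 - 3330 = -3221)
g = 3 (g = 3 - (-1)*(-1 + 1)/3 = 3 - (-1)*0/3 = 3 - ⅓*0 = 3 + 0 = 3)
j = 65 (j = 3 + 62*(2/((2/1))) = 3 + 62*(2/((2*1))) = 3 + 62*(2/2) = 3 + 62*(2*(½)) = 3 + 62*1 = 3 + 62 = 65)
K - j = -3221 - 1*65 = -3221 - 65 = -3286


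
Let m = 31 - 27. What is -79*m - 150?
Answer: -466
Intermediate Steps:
m = 4
-79*m - 150 = -79*4 - 150 = -316 - 150 = -466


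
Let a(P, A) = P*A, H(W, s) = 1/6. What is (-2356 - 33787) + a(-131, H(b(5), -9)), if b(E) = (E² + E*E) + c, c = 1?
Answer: -216989/6 ≈ -36165.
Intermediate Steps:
b(E) = 1 + 2*E² (b(E) = (E² + E*E) + 1 = (E² + E²) + 1 = 2*E² + 1 = 1 + 2*E²)
H(W, s) = ⅙
a(P, A) = A*P
(-2356 - 33787) + a(-131, H(b(5), -9)) = (-2356 - 33787) + (⅙)*(-131) = -36143 - 131/6 = -216989/6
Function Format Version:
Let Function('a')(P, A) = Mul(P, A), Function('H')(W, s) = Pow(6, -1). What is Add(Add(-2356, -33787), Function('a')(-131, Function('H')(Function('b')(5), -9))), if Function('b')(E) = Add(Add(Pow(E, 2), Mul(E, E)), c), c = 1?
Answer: Rational(-216989, 6) ≈ -36165.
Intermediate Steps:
Function('b')(E) = Add(1, Mul(2, Pow(E, 2))) (Function('b')(E) = Add(Add(Pow(E, 2), Mul(E, E)), 1) = Add(Add(Pow(E, 2), Pow(E, 2)), 1) = Add(Mul(2, Pow(E, 2)), 1) = Add(1, Mul(2, Pow(E, 2))))
Function('H')(W, s) = Rational(1, 6)
Function('a')(P, A) = Mul(A, P)
Add(Add(-2356, -33787), Function('a')(-131, Function('H')(Function('b')(5), -9))) = Add(Add(-2356, -33787), Mul(Rational(1, 6), -131)) = Add(-36143, Rational(-131, 6)) = Rational(-216989, 6)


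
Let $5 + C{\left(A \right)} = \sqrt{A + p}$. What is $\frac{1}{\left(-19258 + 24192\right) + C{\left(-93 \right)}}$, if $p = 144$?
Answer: $\frac{1643}{8098330} - \frac{\sqrt{51}}{24294990} \approx 0.00020259$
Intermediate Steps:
$C{\left(A \right)} = -5 + \sqrt{144 + A}$ ($C{\left(A \right)} = -5 + \sqrt{A + 144} = -5 + \sqrt{144 + A}$)
$\frac{1}{\left(-19258 + 24192\right) + C{\left(-93 \right)}} = \frac{1}{\left(-19258 + 24192\right) - \left(5 - \sqrt{144 - 93}\right)} = \frac{1}{4934 - \left(5 - \sqrt{51}\right)} = \frac{1}{4929 + \sqrt{51}}$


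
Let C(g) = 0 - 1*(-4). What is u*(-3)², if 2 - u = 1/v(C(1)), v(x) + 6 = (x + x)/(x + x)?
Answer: 99/5 ≈ 19.800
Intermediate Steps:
C(g) = 4 (C(g) = 0 + 4 = 4)
v(x) = -5 (v(x) = -6 + (x + x)/(x + x) = -6 + (2*x)/((2*x)) = -6 + (2*x)*(1/(2*x)) = -6 + 1 = -5)
u = 11/5 (u = 2 - 1/(-5) = 2 - 1*(-⅕) = 2 + ⅕ = 11/5 ≈ 2.2000)
u*(-3)² = (11/5)*(-3)² = (11/5)*9 = 99/5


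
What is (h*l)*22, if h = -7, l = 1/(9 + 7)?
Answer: -77/8 ≈ -9.6250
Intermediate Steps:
l = 1/16 ≈ 0.062500
(h*l)*22 = -7*1/16*22 = -7/16*22 = -77/8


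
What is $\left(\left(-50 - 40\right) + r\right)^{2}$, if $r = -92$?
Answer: $33124$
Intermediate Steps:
$\left(\left(-50 - 40\right) + r\right)^{2} = \left(\left(-50 - 40\right) - 92\right)^{2} = \left(-90 - 92\right)^{2} = \left(-182\right)^{2} = 33124$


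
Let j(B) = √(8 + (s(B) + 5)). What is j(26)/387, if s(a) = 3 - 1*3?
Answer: √13/387 ≈ 0.0093167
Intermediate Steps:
s(a) = 0 (s(a) = 3 - 3 = 0)
j(B) = √13 (j(B) = √(8 + (0 + 5)) = √(8 + 5) = √13)
j(26)/387 = √13/387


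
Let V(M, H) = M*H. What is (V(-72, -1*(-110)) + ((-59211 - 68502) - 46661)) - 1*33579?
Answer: -215873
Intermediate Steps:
V(M, H) = H*M
(V(-72, -1*(-110)) + ((-59211 - 68502) - 46661)) - 1*33579 = (-1*(-110)*(-72) + ((-59211 - 68502) - 46661)) - 1*33579 = (110*(-72) + (-127713 - 46661)) - 33579 = (-7920 - 174374) - 33579 = -182294 - 33579 = -215873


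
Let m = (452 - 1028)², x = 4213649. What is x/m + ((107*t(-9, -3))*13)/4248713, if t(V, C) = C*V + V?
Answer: 17910892291225/1409621004288 ≈ 12.706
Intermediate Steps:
m = 331776 (m = (-576)² = 331776)
t(V, C) = V + C*V
x/m + ((107*t(-9, -3))*13)/4248713 = 4213649/331776 + ((107*(-9*(1 - 3)))*13)/4248713 = 4213649*(1/331776) + ((107*(-9*(-2)))*13)*(1/4248713) = 4213649/331776 + ((107*18)*13)*(1/4248713) = 4213649/331776 + (1926*13)*(1/4248713) = 4213649/331776 + 25038*(1/4248713) = 4213649/331776 + 25038/4248713 = 17910892291225/1409621004288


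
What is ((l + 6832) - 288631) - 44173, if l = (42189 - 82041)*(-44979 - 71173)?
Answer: 4628563532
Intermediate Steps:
l = 4628889504 (l = -39852*(-116152) = 4628889504)
((l + 6832) - 288631) - 44173 = ((4628889504 + 6832) - 288631) - 44173 = (4628896336 - 288631) - 44173 = 4628607705 - 44173 = 4628563532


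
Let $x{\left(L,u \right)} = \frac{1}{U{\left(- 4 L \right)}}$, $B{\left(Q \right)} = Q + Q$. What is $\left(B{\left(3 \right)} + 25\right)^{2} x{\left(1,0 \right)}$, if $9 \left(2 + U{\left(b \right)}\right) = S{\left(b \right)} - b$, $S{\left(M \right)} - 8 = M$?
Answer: $- \frac{8649}{10} \approx -864.9$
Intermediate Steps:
$S{\left(M \right)} = 8 + M$
$U{\left(b \right)} = - \frac{10}{9}$ ($U{\left(b \right)} = -2 + \frac{\left(8 + b\right) - b}{9} = -2 + \frac{1}{9} \cdot 8 = -2 + \frac{8}{9} = - \frac{10}{9}$)
$B{\left(Q \right)} = 2 Q$
$x{\left(L,u \right)} = - \frac{9}{10}$ ($x{\left(L,u \right)} = \frac{1}{- \frac{10}{9}} = - \frac{9}{10}$)
$\left(B{\left(3 \right)} + 25\right)^{2} x{\left(1,0 \right)} = \left(2 \cdot 3 + 25\right)^{2} \left(- \frac{9}{10}\right) = \left(6 + 25\right)^{2} \left(- \frac{9}{10}\right) = 31^{2} \left(- \frac{9}{10}\right) = 961 \left(- \frac{9}{10}\right) = - \frac{8649}{10}$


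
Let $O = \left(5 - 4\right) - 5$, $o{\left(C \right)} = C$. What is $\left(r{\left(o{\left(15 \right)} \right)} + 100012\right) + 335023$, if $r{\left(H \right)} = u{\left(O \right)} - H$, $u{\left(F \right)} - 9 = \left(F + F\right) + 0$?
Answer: $435021$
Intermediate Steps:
$O = -4$ ($O = 1 - 5 = -4$)
$u{\left(F \right)} = 9 + 2 F$ ($u{\left(F \right)} = 9 + \left(\left(F + F\right) + 0\right) = 9 + \left(2 F + 0\right) = 9 + 2 F$)
$r{\left(H \right)} = 1 - H$ ($r{\left(H \right)} = \left(9 + 2 \left(-4\right)\right) - H = \left(9 - 8\right) - H = 1 - H$)
$\left(r{\left(o{\left(15 \right)} \right)} + 100012\right) + 335023 = \left(\left(1 - 15\right) + 100012\right) + 335023 = \left(-14 + 100012\right) + 335023 = 99998 + 335023 = 435021$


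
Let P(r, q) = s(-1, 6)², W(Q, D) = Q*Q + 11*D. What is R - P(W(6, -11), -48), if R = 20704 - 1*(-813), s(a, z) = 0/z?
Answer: 21517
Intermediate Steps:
s(a, z) = 0
W(Q, D) = Q² + 11*D
P(r, q) = 0 (P(r, q) = 0² = 0)
R = 21517 (R = 20704 + 813 = 21517)
R - P(W(6, -11), -48) = 21517 - 1*0 = 21517 + 0 = 21517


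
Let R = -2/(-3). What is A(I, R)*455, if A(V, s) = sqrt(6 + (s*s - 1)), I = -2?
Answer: 3185/3 ≈ 1061.7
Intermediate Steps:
R = 2/3 (R = -2*(-1/3) = 2/3 ≈ 0.66667)
A(V, s) = sqrt(5 + s**2) (A(V, s) = sqrt(6 + (s**2 - 1)) = sqrt(6 + (-1 + s**2)) = sqrt(5 + s**2))
A(I, R)*455 = sqrt(5 + (2/3)**2)*455 = sqrt(5 + 4/9)*455 = sqrt(49/9)*455 = (7/3)*455 = 3185/3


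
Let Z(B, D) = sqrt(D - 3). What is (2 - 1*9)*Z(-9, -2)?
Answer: -7*I*sqrt(5) ≈ -15.652*I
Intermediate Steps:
Z(B, D) = sqrt(-3 + D)
(2 - 1*9)*Z(-9, -2) = (2 - 1*9)*sqrt(-3 - 2) = (2 - 9)*sqrt(-5) = -7*I*sqrt(5)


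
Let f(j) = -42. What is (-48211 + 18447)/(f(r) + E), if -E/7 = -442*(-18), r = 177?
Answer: 2126/3981 ≈ 0.53404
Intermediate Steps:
E = -55692 (E = -(-3094)*(-18) = -7*7956 = -55692)
(-48211 + 18447)/(f(r) + E) = (-48211 + 18447)/(-42 - 55692) = -29764/(-55734) = -29764*(-1/55734) = 2126/3981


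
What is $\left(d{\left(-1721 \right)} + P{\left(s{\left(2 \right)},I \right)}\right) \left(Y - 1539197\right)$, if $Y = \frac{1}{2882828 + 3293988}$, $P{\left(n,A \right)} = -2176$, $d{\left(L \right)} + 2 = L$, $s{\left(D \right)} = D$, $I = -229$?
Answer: $\frac{37069105624672149}{6176816} \approx 6.0013 \cdot 10^{9}$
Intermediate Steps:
$d{\left(L \right)} = -2 + L$
$Y = \frac{1}{6176816} \approx 1.619 \cdot 10^{-7}$
$\left(d{\left(-1721 \right)} + P{\left(s{\left(2 \right)},I \right)}\right) \left(Y - 1539197\right) = \left(\left(-2 - 1721\right) - 2176\right) \left(\frac{1}{6176816} - 1539197\right) = \left(-1723 - 2176\right) \left(- \frac{9507336656751}{6176816}\right) = \left(-3899\right) \left(- \frac{9507336656751}{6176816}\right) = \frac{37069105624672149}{6176816}$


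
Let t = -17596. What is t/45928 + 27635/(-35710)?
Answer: -23719668/20501111 ≈ -1.1570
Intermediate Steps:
t/45928 + 27635/(-35710) = -17596/45928 + 27635/(-35710) = -17596*1/45928 + 27635*(-1/35710) = -4399/11482 - 5527/7142 = -23719668/20501111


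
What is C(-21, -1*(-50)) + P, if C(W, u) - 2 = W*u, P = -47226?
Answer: -48274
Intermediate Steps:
C(W, u) = 2 + W*u
C(-21, -1*(-50)) + P = (2 - (-21)*(-50)) - 47226 = (2 - 21*50) - 47226 = (2 - 1050) - 47226 = -1048 - 47226 = -48274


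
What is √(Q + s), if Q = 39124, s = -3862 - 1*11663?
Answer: √23599 ≈ 153.62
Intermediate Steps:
s = -15525 (s = -3862 - 11663 = -15525)
√(Q + s) = √(39124 - 15525) = √23599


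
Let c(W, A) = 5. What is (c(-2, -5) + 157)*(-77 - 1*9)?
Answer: -13932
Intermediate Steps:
(c(-2, -5) + 157)*(-77 - 1*9) = (5 + 157)*(-77 - 1*9) = 162*(-77 - 9) = 162*(-86) = -13932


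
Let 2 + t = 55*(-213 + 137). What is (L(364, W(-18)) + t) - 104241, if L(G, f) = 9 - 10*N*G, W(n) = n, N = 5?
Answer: -126614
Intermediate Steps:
L(G, f) = 9 - 50*G
t = -4182 (t = -2 + 55*(-213 + 137) = -2 + 55*(-76) = -2 - 4180 = -4182)
(L(364, W(-18)) + t) - 104241 = ((9 - 50*364) - 4182) - 104241 = ((9 - 18200) - 4182) - 104241 = (-18191 - 4182) - 104241 = -22373 - 104241 = -126614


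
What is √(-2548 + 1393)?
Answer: I*√1155 ≈ 33.985*I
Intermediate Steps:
√(-2548 + 1393) = √(-1155) = I*√1155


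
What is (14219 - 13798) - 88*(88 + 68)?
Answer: -13307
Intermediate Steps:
(14219 - 13798) - 88*(88 + 68) = 421 - 88*156 = 421 - 13728 = -13307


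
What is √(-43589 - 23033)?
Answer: I*√66622 ≈ 258.11*I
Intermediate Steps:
√(-43589 - 23033) = √(-66622) = I*√66622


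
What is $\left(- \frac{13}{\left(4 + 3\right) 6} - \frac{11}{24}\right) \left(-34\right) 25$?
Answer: $\frac{18275}{28} \approx 652.68$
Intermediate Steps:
$\left(- \frac{13}{\left(4 + 3\right) 6} - \frac{11}{24}\right) \left(-34\right) 25 = \left(- \frac{13}{7 \cdot 6} - \frac{11}{24}\right) \left(-34\right) 25 = \left(- \frac{13}{42} - \frac{11}{24}\right) \left(-34\right) 25 = \left(- \frac{43}{56}\right) \left(-34\right) 25 = \frac{731}{28} \cdot 25 = \frac{18275}{28}$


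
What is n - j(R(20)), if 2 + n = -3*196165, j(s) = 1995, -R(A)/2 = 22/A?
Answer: -590492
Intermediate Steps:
R(A) = -44/A
n = -588497 (n = -2 - 3*196165 = -2 - 588495 = -588497)
n - j(R(20)) = -588497 - 1*1995 = -588497 - 1995 = -590492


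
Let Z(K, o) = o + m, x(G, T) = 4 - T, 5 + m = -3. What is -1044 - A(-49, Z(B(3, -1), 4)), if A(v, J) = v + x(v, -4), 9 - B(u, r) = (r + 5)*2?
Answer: -1003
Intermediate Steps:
m = -8 (m = -5 - 3 = -8)
B(u, r) = -1 - 2*r (B(u, r) = 9 - (r + 5)*2 = 9 - (5 + r)*2 = 9 - (10 + 2*r) = 9 + (-10 - 2*r) = -1 - 2*r)
Z(K, o) = -8 + o (Z(K, o) = o - 8 = -8 + o)
A(v, J) = 8 + v (A(v, J) = v + (4 - 1*(-4)) = v + (4 + 4) = v + 8 = 8 + v)
-1044 - A(-49, Z(B(3, -1), 4)) = -1044 - (8 - 49) = -1044 - 1*(-41) = -1044 + 41 = -1003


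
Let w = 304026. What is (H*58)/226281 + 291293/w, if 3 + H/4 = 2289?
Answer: 75718289495/22931769102 ≈ 3.3019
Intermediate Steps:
H = 9144 (H = -12 + 4*2289 = -12 + 9156 = 9144)
(H*58)/226281 + 291293/w = (9144*58)/226281 + 291293/304026 = 530352*(1/226281) + 291293*(1/304026) = 176784/75427 + 291293/304026 = 75718289495/22931769102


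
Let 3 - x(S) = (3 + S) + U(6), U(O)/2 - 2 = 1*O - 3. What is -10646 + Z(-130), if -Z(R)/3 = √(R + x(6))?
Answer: -10646 - 3*I*√146 ≈ -10646.0 - 36.249*I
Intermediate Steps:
U(O) = -2 + 2*O (U(O) = 4 + 2*(1*O - 3) = 4 + 2*(O - 3) = 4 + 2*(-3 + O) = 4 + (-6 + 2*O) = -2 + 2*O)
x(S) = -10 - S (x(S) = 3 - ((3 + S) + (-2 + 2*6)) = 3 - ((3 + S) + (-2 + 12)) = 3 - ((3 + S) + 10) = 3 - (13 + S) = 3 + (-13 - S) = -10 - S)
Z(R) = -3*√(-16 + R) (Z(R) = -3*√(R + (-10 - 1*6)) = -3*√(R + (-10 - 6)) = -3*√(R - 16) = -3*√(-16 + R))
-10646 + Z(-130) = -10646 - 3*√(-16 - 130) = -10646 - 3*I*√146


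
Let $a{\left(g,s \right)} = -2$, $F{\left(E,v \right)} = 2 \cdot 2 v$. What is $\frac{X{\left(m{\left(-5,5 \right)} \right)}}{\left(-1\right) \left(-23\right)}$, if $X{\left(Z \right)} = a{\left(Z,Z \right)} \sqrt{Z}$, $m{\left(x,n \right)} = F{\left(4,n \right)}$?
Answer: $- \frac{4 \sqrt{5}}{23} \approx -0.38888$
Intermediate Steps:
$F{\left(E,v \right)} = 4 v$
$m{\left(x,n \right)} = 4 n$
$X{\left(Z \right)} = - 2 \sqrt{Z}$
$\frac{X{\left(m{\left(-5,5 \right)} \right)}}{\left(-1\right) \left(-23\right)} = \frac{\left(-2\right) \sqrt{4 \cdot 5}}{\left(-1\right) \left(-23\right)} = \frac{\left(-2\right) \sqrt{20}}{23} = - 2 \cdot 2 \sqrt{5} \cdot \frac{1}{23} = - 4 \sqrt{5} \cdot \frac{1}{23} = - \frac{4 \sqrt{5}}{23}$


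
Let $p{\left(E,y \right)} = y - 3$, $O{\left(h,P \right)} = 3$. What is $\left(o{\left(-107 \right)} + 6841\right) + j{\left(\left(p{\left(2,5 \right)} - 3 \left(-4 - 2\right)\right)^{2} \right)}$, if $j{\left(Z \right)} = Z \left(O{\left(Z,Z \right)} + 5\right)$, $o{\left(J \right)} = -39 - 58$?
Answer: $9944$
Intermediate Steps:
$p{\left(E,y \right)} = -3 + y$
$o{\left(J \right)} = -97$ ($o{\left(J \right)} = -39 - 58 = -97$)
$j{\left(Z \right)} = 8 Z$ ($j{\left(Z \right)} = Z \left(3 + 5\right) = Z 8 = 8 Z$)
$\left(o{\left(-107 \right)} + 6841\right) + j{\left(\left(p{\left(2,5 \right)} - 3 \left(-4 - 2\right)\right)^{2} \right)} = \left(-97 + 6841\right) + 8 \left(\left(-3 + 5\right) - 3 \left(-4 - 2\right)\right)^{2} = 6744 + 8 \left(2 - -18\right)^{2} = 6744 + 8 \left(2 + 18\right)^{2} = 6744 + 8 \cdot 20^{2} = 6744 + 8 \cdot 400 = 6744 + 3200 = 9944$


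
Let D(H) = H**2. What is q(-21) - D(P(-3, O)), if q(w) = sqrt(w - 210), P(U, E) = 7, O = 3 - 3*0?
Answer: -49 + I*sqrt(231) ≈ -49.0 + 15.199*I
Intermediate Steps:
O = 3 (O = 3 + 0 = 3)
q(w) = sqrt(-210 + w)
q(-21) - D(P(-3, O)) = sqrt(-210 - 21) - 1*7**2 = sqrt(-231) - 1*49 = I*sqrt(231) - 49 = -49 + I*sqrt(231)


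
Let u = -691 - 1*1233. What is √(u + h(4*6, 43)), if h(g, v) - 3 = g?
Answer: I*√1897 ≈ 43.555*I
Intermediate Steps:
h(g, v) = 3 + g
u = -1924 (u = -691 - 1233 = -1924)
√(u + h(4*6, 43)) = √(-1924 + (3 + 4*6)) = √(-1924 + (3 + 24)) = √(-1924 + 27) = √(-1897) = I*√1897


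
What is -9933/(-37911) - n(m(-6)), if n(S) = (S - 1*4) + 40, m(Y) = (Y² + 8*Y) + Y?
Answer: -224155/12637 ≈ -17.738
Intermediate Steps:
m(Y) = Y² + 9*Y
n(S) = 36 + S (n(S) = (S - 4) + 40 = (-4 + S) + 40 = 36 + S)
-9933/(-37911) - n(m(-6)) = -9933/(-37911) - (36 - 6*(9 - 6)) = -9933*(-1/37911) - (36 - 6*3) = 3311/12637 - (36 - 18) = 3311/12637 - 1*18 = 3311/12637 - 18 = -224155/12637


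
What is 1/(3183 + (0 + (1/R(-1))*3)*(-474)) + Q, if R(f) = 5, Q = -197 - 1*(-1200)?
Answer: 14536484/14493 ≈ 1003.0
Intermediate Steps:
Q = 1003 (Q = -197 + 1200 = 1003)
1/(3183 + (0 + (1/R(-1))*3)*(-474)) + Q = 1/(3183 + (0 + (1/5)*3)*(-474)) + 1003 = 1/(3183 + (0 + (1*(⅕))*3)*(-474)) + 1003 = 1/(3183 + (0 + (⅕)*3)*(-474)) + 1003 = 1/(3183 + (0 + ⅗)*(-474)) + 1003 = 1/(3183 + (⅗)*(-474)) + 1003 = 1/(3183 - 1422/5) + 1003 = 1/(14493/5) + 1003 = 5/14493 + 1003 = 14536484/14493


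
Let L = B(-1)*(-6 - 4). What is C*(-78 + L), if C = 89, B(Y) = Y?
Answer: -6052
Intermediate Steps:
L = 10 (L = -(-6 - 4) = -1*(-10) = 10)
C*(-78 + L) = 89*(-78 + 10) = 89*(-68) = -6052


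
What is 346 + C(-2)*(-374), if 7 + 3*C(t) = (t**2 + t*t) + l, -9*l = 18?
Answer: 1412/3 ≈ 470.67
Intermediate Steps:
l = -2 (l = -1/9*18 = -2)
C(t) = -3 + 2*t**2/3 (C(t) = -7/3 + ((t**2 + t*t) - 2)/3 = -7/3 + ((t**2 + t**2) - 2)/3 = -7/3 + (2*t**2 - 2)/3 = -7/3 + (-2 + 2*t**2)/3 = -7/3 + (-2/3 + 2*t**2/3) = -3 + 2*t**2/3)
346 + C(-2)*(-374) = 346 + (-3 + (2/3)*(-2)**2)*(-374) = 346 + (-3 + (2/3)*4)*(-374) = 346 + (-3 + 8/3)*(-374) = 346 - 1/3*(-374) = 346 + 374/3 = 1412/3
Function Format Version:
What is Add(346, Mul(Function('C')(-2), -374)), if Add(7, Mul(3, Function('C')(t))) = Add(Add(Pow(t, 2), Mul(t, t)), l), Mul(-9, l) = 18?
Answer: Rational(1412, 3) ≈ 470.67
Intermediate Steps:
l = -2 (l = Mul(Rational(-1, 9), 18) = -2)
Function('C')(t) = Add(-3, Mul(Rational(2, 3), Pow(t, 2))) (Function('C')(t) = Add(Rational(-7, 3), Mul(Rational(1, 3), Add(Add(Pow(t, 2), Mul(t, t)), -2))) = Add(Rational(-7, 3), Mul(Rational(1, 3), Add(Add(Pow(t, 2), Pow(t, 2)), -2))) = Add(Rational(-7, 3), Mul(Rational(1, 3), Add(Mul(2, Pow(t, 2)), -2))) = Add(Rational(-7, 3), Mul(Rational(1, 3), Add(-2, Mul(2, Pow(t, 2))))) = Add(Rational(-7, 3), Add(Rational(-2, 3), Mul(Rational(2, 3), Pow(t, 2)))) = Add(-3, Mul(Rational(2, 3), Pow(t, 2))))
Add(346, Mul(Function('C')(-2), -374)) = Add(346, Mul(Add(-3, Mul(Rational(2, 3), Pow(-2, 2))), -374)) = Add(346, Mul(Add(-3, Mul(Rational(2, 3), 4)), -374)) = Add(346, Mul(Add(-3, Rational(8, 3)), -374)) = Add(346, Mul(Rational(-1, 3), -374)) = Add(346, Rational(374, 3)) = Rational(1412, 3)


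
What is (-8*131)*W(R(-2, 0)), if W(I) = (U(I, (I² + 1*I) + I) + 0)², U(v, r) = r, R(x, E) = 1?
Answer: -9432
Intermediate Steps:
W(I) = (I² + 2*I)² (W(I) = (((I² + 1*I) + I) + 0)² = (((I² + I) + I) + 0)² = (((I + I²) + I) + 0)² = ((I² + 2*I) + 0)² = (I² + 2*I)²)
(-8*131)*W(R(-2, 0)) = (-8*131)*(1²*(2 + 1)²) = -1048*3² = -1048*9 = -9432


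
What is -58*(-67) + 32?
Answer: 3918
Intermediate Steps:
-58*(-67) + 32 = 3886 + 32 = 3918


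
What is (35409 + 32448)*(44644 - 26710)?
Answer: 1216947438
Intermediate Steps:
(35409 + 32448)*(44644 - 26710) = 67857*17934 = 1216947438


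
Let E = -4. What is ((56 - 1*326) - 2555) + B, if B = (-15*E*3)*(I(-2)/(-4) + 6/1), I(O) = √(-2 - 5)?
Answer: -1745 - 45*I*√7 ≈ -1745.0 - 119.06*I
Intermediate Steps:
I(O) = I*√7 (I(O) = √(-7) = I*√7)
B = 1080 - 45*I*√7 (B = (-(-60)*3)*((I*√7)/(-4) + 6/1) = (-15*(-12))*((I*√7)*(-¼) + 6*1) = 180*(-I*√7/4 + 6) = 180*(6 - I*√7/4) = 1080 - 45*I*√7 ≈ 1080.0 - 119.06*I)
((56 - 1*326) - 2555) + B = ((56 - 1*326) - 2555) + (1080 - 45*I*√7) = ((56 - 326) - 2555) + (1080 - 45*I*√7) = (-270 - 2555) + (1080 - 45*I*√7) = -2825 + (1080 - 45*I*√7) = -1745 - 45*I*√7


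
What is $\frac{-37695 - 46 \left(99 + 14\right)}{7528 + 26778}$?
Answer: $- \frac{42893}{34306} \approx -1.2503$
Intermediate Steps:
$\frac{-37695 - 46 \left(99 + 14\right)}{7528 + 26778} = \frac{-37695 - 5198}{34306} = \left(-37695 - 5198\right) \frac{1}{34306} = \left(-42893\right) \frac{1}{34306} = - \frac{42893}{34306}$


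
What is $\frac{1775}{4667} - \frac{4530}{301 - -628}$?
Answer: $- \frac{19492535}{4335643} \approx -4.4959$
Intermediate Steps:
$\frac{1775}{4667} - \frac{4530}{301 - -628} = 1775 \cdot \frac{1}{4667} - \frac{4530}{301 + 628} = \frac{1775}{4667} - \frac{4530}{929} = - \frac{19492535}{4335643}$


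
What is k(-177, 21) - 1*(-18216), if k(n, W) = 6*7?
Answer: 18258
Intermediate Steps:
k(n, W) = 42
k(-177, 21) - 1*(-18216) = 42 - 1*(-18216) = 42 + 18216 = 18258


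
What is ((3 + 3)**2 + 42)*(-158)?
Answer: -12324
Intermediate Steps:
((3 + 3)**2 + 42)*(-158) = (6**2 + 42)*(-158) = (36 + 42)*(-158) = 78*(-158) = -12324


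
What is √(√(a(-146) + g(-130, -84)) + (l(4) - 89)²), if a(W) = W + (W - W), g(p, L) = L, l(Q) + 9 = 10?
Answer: √(7744 + I*√230) ≈ 88.0 + 0.0862*I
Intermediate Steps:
l(Q) = 1 (l(Q) = -9 + 10 = 1)
a(W) = W (a(W) = W + 0 = W)
√(√(a(-146) + g(-130, -84)) + (l(4) - 89)²) = √(√(-146 - 84) + (1 - 89)²) = √(√(-230) + (-88)²) = √(I*√230 + 7744) = √(7744 + I*√230)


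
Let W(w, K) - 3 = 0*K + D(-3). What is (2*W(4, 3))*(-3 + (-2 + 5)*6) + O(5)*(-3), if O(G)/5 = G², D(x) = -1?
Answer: -315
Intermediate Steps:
W(w, K) = 2 (W(w, K) = 3 + (0*K - 1) = 3 + (0 - 1) = 3 - 1 = 2)
O(G) = 5*G²
(2*W(4, 3))*(-3 + (-2 + 5)*6) + O(5)*(-3) = (2*2)*(-3 + (-2 + 5)*6) + (5*5²)*(-3) = 4*(-3 + 3*6) + (5*25)*(-3) = 4*(-3 + 18) + 125*(-3) = 4*15 - 375 = 60 - 375 = -315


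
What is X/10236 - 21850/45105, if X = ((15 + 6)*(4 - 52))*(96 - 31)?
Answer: -52982270/7694913 ≈ -6.8854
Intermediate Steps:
X = -65520 (X = (21*(-48))*65 = -1008*65 = -65520)
X/10236 - 21850/45105 = -65520/10236 - 21850/45105 = -65520*1/10236 - 21850*1/45105 = -5460/853 - 4370/9021 = -52982270/7694913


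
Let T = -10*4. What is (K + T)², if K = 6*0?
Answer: 1600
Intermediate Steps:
K = 0
T = -40
(K + T)² = (0 - 40)² = (-40)² = 1600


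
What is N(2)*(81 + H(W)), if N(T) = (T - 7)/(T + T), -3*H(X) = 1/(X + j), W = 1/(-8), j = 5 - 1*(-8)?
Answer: -125105/1236 ≈ -101.22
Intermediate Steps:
j = 13 (j = 5 + 8 = 13)
W = -1/8 ≈ -0.12500
H(X) = -1/(3*(13 + X)) (H(X) = -1/(3*(X + 13)) = -1/(3*(13 + X)))
N(T) = (-7 + T)/(2*T) (N(T) = (-7 + T)/((2*T)) = (-7 + T)*(1/(2*T)) = (-7 + T)/(2*T))
N(2)*(81 + H(W)) = ((1/2)*(-7 + 2)/2)*(81 - 1/(39 + 3*(-1/8))) = ((1/2)*(1/2)*(-5))*(81 - 1/(39 - 3/8)) = -5*(81 - 1/309/8)/4 = -5*(81 - 1*8/309)/4 = -5*(81 - 8/309)/4 = -5/4*25021/309 = -125105/1236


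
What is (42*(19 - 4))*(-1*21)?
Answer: -13230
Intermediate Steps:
(42*(19 - 4))*(-1*21) = (42*15)*(-21) = 630*(-21) = -13230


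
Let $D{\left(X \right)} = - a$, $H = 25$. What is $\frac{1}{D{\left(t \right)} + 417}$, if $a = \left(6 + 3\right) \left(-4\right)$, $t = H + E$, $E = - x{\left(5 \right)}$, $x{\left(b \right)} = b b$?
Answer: $\frac{1}{453} \approx 0.0022075$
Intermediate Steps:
$x{\left(b \right)} = b^{2}$
$E = -25$ ($E = - 5^{2} = \left(-1\right) 25 = -25$)
$t = 0$ ($t = 25 - 25 = 0$)
$a = -36$ ($a = 9 \left(-4\right) = -36$)
$D{\left(X \right)} = 36$ ($D{\left(X \right)} = \left(-1\right) \left(-36\right) = 36$)
$\frac{1}{D{\left(t \right)} + 417} = \frac{1}{36 + 417} = \frac{1}{453}$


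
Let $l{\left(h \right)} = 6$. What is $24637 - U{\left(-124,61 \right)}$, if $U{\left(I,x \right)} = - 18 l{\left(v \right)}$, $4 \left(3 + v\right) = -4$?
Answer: $24745$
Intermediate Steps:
$v = -4$ ($v = -3 + \frac{1}{4} \left(-4\right) = -3 - 1 = -4$)
$U{\left(I,x \right)} = -108$ ($U{\left(I,x \right)} = \left(-18\right) 6 = -108$)
$24637 - U{\left(-124,61 \right)} = 24637 - -108 = 24637 + 108 = 24745$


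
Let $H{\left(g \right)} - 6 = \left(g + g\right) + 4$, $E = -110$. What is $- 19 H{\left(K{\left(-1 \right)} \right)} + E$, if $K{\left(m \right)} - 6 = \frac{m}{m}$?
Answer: $-566$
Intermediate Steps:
$K{\left(m \right)} = 7$ ($K{\left(m \right)} = 6 + \frac{m}{m} = 6 + 1 = 7$)
$H{\left(g \right)} = 10 + 2 g$ ($H{\left(g \right)} = 6 + \left(\left(g + g\right) + 4\right) = 6 + \left(2 g + 4\right) = 6 + \left(4 + 2 g\right) = 10 + 2 g$)
$- 19 H{\left(K{\left(-1 \right)} \right)} + E = - 19 \left(10 + 2 \cdot 7\right) - 110 = - 19 \left(10 + 14\right) - 110 = \left(-19\right) 24 - 110 = -456 - 110 = -566$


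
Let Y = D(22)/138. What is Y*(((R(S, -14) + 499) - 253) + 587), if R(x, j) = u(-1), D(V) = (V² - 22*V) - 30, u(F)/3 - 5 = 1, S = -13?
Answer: -185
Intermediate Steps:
u(F) = 18 (u(F) = 15 + 3*1 = 15 + 3 = 18)
D(V) = -30 + V² - 22*V
R(x, j) = 18
Y = -5/23 (Y = (-30 + 22² - 22*22)/138 = (-30 + 484 - 484)*(1/138) = -30*1/138 = -5/23 ≈ -0.21739)
Y*(((R(S, -14) + 499) - 253) + 587) = -5*(((18 + 499) - 253) + 587)/23 = -5*((517 - 253) + 587)/23 = -5*(264 + 587)/23 = -5/23*851 = -185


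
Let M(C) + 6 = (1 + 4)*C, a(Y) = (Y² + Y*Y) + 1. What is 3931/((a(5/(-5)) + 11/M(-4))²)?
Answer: 2657356/4489 ≈ 591.97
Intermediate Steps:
a(Y) = 1 + 2*Y² (a(Y) = (Y² + Y²) + 1 = 2*Y² + 1 = 1 + 2*Y²)
M(C) = -6 + 5*C (M(C) = -6 + (1 + 4)*C = -6 + 5*C)
3931/((a(5/(-5)) + 11/M(-4))²) = 3931/(((1 + 2*(5/(-5))²) + 11/(-6 + 5*(-4)))²) = 3931/(((1 + 2*(5*(-⅕))²) + 11/(-6 - 20))²) = 3931/(((1 + 2*(-1)²) + 11/(-26))²) = 3931/(((1 + 2*1) + 11*(-1/26))²) = 3931/(((1 + 2) - 11/26)²) = 3931/((3 - 11/26)²) = 3931/((67/26)²) = 3931/(4489/676) = 3931*(676/4489) = 2657356/4489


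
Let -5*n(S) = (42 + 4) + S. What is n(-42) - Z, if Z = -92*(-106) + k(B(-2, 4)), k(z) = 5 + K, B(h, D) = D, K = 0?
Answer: -48789/5 ≈ -9757.8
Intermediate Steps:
n(S) = -46/5 - S/5 (n(S) = -((42 + 4) + S)/5 = -(46 + S)/5 = -46/5 - S/5)
k(z) = 5 (k(z) = 5 + 0 = 5)
Z = 9757 (Z = -92*(-106) + 5 = 9752 + 5 = 9757)
n(-42) - Z = (-46/5 - 1/5*(-42)) - 1*9757 = (-46/5 + 42/5) - 9757 = -4/5 - 9757 = -48789/5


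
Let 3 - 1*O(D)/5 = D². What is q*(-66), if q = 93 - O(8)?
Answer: -26268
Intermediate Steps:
O(D) = 15 - 5*D²
q = 398 (q = 93 - (15 - 5*8²) = 93 - (15 - 5*64) = 93 - (15 - 320) = 93 - 1*(-305) = 93 + 305 = 398)
q*(-66) = 398*(-66) = -26268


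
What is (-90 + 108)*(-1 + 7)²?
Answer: 648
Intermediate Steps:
(-90 + 108)*(-1 + 7)² = 18*6² = 18*36 = 648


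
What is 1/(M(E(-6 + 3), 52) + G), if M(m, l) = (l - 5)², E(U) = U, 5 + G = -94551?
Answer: -1/92347 ≈ -1.0829e-5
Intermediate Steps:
G = -94556 (G = -5 - 94551 = -94556)
M(m, l) = (-5 + l)²
1/(M(E(-6 + 3), 52) + G) = 1/((-5 + 52)² - 94556) = 1/(47² - 94556) = 1/(2209 - 94556) = 1/(-92347) = -1/92347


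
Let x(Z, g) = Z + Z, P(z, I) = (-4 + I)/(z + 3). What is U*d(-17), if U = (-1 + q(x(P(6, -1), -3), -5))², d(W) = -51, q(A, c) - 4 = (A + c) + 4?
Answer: -1088/27 ≈ -40.296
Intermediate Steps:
P(z, I) = (-4 + I)/(3 + z)
x(Z, g) = 2*Z
q(A, c) = 8 + A + c (q(A, c) = 4 + ((A + c) + 4) = 4 + (4 + A + c) = 8 + A + c)
U = 64/81 (U = (-1 + (8 + 2*((-4 - 1)/(3 + 6)) - 5))² = (-1 + (8 + 2*(-5/9) - 5))² = (-1 + (8 - 10/9 - 5))² = (-1 + 17/9)² = (8/9)² = 64/81 ≈ 0.79012)
U*d(-17) = (64/81)*(-51) = -1088/27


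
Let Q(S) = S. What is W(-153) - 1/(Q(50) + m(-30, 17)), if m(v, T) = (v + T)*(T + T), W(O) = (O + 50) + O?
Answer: -100351/392 ≈ -256.00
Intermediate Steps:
W(O) = 50 + 2*O (W(O) = (50 + O) + O = 50 + 2*O)
m(v, T) = 2*T*(T + v) (m(v, T) = (T + v)*(2*T) = 2*T*(T + v))
W(-153) - 1/(Q(50) + m(-30, 17)) = (50 + 2*(-153)) - 1/(50 + 2*17*(17 - 30)) = (50 - 306) - 1/(50 + 2*17*(-13)) = -256 - 1/(50 - 442) = -256 - 1/(-392) = -256 - 1*(-1/392) = -256 + 1/392 = -100351/392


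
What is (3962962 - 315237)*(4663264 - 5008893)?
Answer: -1260759544025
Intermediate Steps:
(3962962 - 315237)*(4663264 - 5008893) = 3647725*(-345629) = -1260759544025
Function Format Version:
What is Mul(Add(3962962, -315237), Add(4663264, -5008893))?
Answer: -1260759544025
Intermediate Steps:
Mul(Add(3962962, -315237), Add(4663264, -5008893)) = Mul(3647725, -345629) = -1260759544025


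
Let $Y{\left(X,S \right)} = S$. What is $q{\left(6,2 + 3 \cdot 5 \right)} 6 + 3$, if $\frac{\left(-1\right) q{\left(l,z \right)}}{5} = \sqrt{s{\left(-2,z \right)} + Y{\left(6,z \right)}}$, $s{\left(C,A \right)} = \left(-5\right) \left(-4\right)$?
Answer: $3 - 30 \sqrt{37} \approx -179.48$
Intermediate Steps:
$s{\left(C,A \right)} = 20$
$q{\left(l,z \right)} = - 5 \sqrt{20 + z}$
$q{\left(6,2 + 3 \cdot 5 \right)} 6 + 3 = - 5 \sqrt{20 + \left(2 + 3 \cdot 5\right)} 6 + 3 = - 5 \sqrt{20 + \left(2 + 15\right)} 6 + 3 = - 5 \sqrt{20 + 17} \cdot 6 + 3 = - 5 \sqrt{37} \cdot 6 + 3 = - 30 \sqrt{37} + 3 = 3 - 30 \sqrt{37}$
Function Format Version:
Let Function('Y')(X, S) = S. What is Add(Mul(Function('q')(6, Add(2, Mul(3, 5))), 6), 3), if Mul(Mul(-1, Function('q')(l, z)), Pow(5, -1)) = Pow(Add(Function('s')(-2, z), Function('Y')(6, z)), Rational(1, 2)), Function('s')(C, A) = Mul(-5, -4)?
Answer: Add(3, Mul(-30, Pow(37, Rational(1, 2)))) ≈ -179.48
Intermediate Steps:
Function('s')(C, A) = 20
Function('q')(l, z) = Mul(-5, Pow(Add(20, z), Rational(1, 2)))
Add(Mul(Function('q')(6, Add(2, Mul(3, 5))), 6), 3) = Add(Mul(Mul(-5, Pow(Add(20, Add(2, Mul(3, 5))), Rational(1, 2))), 6), 3) = Add(Mul(Mul(-5, Pow(Add(20, Add(2, 15)), Rational(1, 2))), 6), 3) = Add(Mul(Mul(-5, Pow(Add(20, 17), Rational(1, 2))), 6), 3) = Add(Mul(Mul(-5, Pow(37, Rational(1, 2))), 6), 3) = Add(Mul(-30, Pow(37, Rational(1, 2))), 3) = Add(3, Mul(-30, Pow(37, Rational(1, 2))))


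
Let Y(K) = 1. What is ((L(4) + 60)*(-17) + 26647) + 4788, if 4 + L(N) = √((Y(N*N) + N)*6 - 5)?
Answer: 30398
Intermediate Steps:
L(N) = -4 + √(1 + 6*N) (L(N) = -4 + √((1 + N)*6 - 5) = -4 + √((6 + 6*N) - 5) = -4 + √(1 + 6*N))
((L(4) + 60)*(-17) + 26647) + 4788 = (((-4 + √(1 + 6*4)) + 60)*(-17) + 26647) + 4788 = (((-4 + √(1 + 24)) + 60)*(-17) + 26647) + 4788 = (((-4 + √25) + 60)*(-17) + 26647) + 4788 = (((-4 + 5) + 60)*(-17) + 26647) + 4788 = ((1 + 60)*(-17) + 26647) + 4788 = (61*(-17) + 26647) + 4788 = (-1037 + 26647) + 4788 = 25610 + 4788 = 30398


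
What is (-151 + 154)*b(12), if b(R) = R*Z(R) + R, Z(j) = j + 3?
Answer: 576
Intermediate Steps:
Z(j) = 3 + j
b(R) = R + R*(3 + R) (b(R) = R*(3 + R) + R = R + R*(3 + R))
(-151 + 154)*b(12) = (-151 + 154)*(12*(4 + 12)) = 3*(12*16) = 3*192 = 576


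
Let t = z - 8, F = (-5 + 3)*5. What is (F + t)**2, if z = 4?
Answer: 196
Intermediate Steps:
F = -10 (F = -2*5 = -10)
t = -4 (t = 4 - 8 = -4)
(F + t)**2 = (-10 - 4)**2 = (-14)**2 = 196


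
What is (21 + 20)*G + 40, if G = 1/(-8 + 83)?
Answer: 3041/75 ≈ 40.547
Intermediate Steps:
G = 1/75 ≈ 0.013333
(21 + 20)*G + 40 = (21 + 20)*(1/75) + 40 = 41*(1/75) + 40 = 41/75 + 40 = 3041/75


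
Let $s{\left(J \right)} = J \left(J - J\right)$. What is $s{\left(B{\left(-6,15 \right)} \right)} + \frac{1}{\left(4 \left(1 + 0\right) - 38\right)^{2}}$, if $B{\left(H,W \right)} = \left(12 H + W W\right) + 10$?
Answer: $\frac{1}{1156} \approx 0.00086505$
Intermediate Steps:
$B{\left(H,W \right)} = 10 + W^{2} + 12 H$ ($B{\left(H,W \right)} = \left(12 H + W^{2}\right) + 10 = \left(W^{2} + 12 H\right) + 10 = 10 + W^{2} + 12 H$)
$s{\left(J \right)} = 0$ ($s{\left(J \right)} = J 0 = 0$)
$s{\left(B{\left(-6,15 \right)} \right)} + \frac{1}{\left(4 \left(1 + 0\right) - 38\right)^{2}} = 0 + \frac{1}{\left(4 \left(1 + 0\right) - 38\right)^{2}} = 0 + \frac{1}{\left(4 \cdot 1 - 38\right)^{2}} = 0 + \frac{1}{\left(4 - 38\right)^{2}} = 0 + \frac{1}{\left(-34\right)^{2}} = 0 + \frac{1}{1156} = \frac{1}{1156}$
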